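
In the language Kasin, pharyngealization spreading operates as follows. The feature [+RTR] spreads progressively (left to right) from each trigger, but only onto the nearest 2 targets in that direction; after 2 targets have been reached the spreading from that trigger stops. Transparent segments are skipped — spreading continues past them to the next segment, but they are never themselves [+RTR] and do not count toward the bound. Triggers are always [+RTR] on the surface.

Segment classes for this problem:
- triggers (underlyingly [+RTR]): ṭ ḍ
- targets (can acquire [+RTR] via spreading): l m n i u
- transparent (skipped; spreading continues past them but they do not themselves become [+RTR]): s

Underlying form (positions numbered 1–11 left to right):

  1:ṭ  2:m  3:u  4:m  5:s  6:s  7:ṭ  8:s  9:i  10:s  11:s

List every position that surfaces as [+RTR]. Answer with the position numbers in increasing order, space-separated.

From /ṭ/ at 1 rightward: 2 /m/ → [+RTR]; 3 /u/ → [+RTR]; bound reached.
From /ṭ/ at 7 rightward: 8 /s/ transparent; 9 /i/ → [+RTR]; 10 /s/ transparent; 11 /s/ transparent; word edge.
Target with no active source: position 4 stays [-emphatic].

1 2 3 7 9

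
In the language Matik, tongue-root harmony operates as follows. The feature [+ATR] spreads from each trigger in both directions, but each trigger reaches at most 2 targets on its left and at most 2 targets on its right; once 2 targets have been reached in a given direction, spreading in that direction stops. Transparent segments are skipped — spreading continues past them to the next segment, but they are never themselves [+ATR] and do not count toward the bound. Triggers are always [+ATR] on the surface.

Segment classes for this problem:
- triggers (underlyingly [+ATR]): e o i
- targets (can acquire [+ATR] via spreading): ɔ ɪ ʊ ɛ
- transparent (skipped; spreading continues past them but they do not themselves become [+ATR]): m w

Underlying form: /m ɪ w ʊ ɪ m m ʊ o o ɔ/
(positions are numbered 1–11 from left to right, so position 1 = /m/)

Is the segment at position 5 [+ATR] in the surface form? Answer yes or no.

yes

From /o/ at 9 rightward: 10 /o/ is itself a trigger — this domain ends here.
From /o/ at 9 leftward: 8 /ʊ/ → [+ATR]; 7 /m/ transparent; 6 /m/ transparent; 5 /ɪ/ → [+ATR]; bound reached.
From /o/ at 10 rightward: 11 /ɔ/ → [+ATR]; word edge.
From /o/ at 10 leftward: 9 /o/ is itself a trigger — this domain ends here.
Targets with no active source: positions 2 4 stay [-ATR].
[+ATR] positions on the surface: 5 8 9 10 11.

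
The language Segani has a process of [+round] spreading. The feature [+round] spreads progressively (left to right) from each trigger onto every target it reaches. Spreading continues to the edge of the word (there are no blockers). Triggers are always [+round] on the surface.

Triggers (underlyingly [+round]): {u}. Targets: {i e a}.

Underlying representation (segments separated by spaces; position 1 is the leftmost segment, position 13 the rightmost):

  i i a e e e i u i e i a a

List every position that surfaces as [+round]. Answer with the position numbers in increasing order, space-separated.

8 9 10 11 12 13

From /u/ at 8 rightward: 9 /i/ → [+round]; 10 /e/ → [+round]; 11 /i/ → [+round]; 12 /a/ → [+round]; 13 /a/ → [+round]; word edge.
Targets with no active source: positions 1 2 3 4 5 6 7 stay [-round].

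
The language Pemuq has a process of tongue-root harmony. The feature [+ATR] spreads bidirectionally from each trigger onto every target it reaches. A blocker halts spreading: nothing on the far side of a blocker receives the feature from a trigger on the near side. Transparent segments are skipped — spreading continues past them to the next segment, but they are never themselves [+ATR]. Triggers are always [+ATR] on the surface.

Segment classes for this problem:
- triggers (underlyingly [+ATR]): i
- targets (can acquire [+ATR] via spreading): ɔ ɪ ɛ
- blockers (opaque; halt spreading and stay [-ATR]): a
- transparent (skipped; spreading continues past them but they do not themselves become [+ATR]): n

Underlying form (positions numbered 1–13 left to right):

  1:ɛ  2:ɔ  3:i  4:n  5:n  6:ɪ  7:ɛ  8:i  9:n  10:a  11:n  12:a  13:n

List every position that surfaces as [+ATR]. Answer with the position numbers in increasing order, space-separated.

1 2 3 6 7 8

From /i/ at 3 rightward: 4 /n/ transparent; 5 /n/ transparent; 6 /ɪ/ → [+ATR]; 7 /ɛ/ → [+ATR]; 8 /i/ is itself a trigger — this domain ends here.
From /i/ at 3 leftward: 2 /ɔ/ → [+ATR]; 1 /ɛ/ → [+ATR]; word edge.
From /i/ at 8 rightward: 9 /n/ transparent; 10 /a/ blocks.
From /i/ at 8 leftward: 7 /ɛ/ → [+ATR]; 6 /ɪ/ → [+ATR]; 5 /n/ transparent; 4 /n/ transparent; 3 /i/ is itself a trigger — this domain ends here.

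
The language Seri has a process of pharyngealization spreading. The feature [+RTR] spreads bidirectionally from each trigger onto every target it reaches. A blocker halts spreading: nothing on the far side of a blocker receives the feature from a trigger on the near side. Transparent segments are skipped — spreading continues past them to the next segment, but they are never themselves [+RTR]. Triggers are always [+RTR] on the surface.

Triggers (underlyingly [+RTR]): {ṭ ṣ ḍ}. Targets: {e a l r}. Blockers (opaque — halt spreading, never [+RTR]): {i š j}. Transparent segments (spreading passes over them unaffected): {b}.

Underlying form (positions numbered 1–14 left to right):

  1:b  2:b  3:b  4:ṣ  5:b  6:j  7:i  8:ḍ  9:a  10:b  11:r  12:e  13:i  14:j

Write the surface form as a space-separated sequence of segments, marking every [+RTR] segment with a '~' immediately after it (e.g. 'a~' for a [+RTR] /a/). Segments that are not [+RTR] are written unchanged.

From /ṣ/ at 4 rightward: 5 /b/ transparent; 6 /j/ blocks.
From /ṣ/ at 4 leftward: 3 /b/ transparent; 2 /b/ transparent; 1 /b/ transparent; word edge.
From /ḍ/ at 8 rightward: 9 /a/ → [+RTR]; 10 /b/ transparent; 11 /r/ → [+RTR]; 12 /e/ → [+RTR]; 13 /i/ blocks.
From /ḍ/ at 8 leftward: 7 /i/ blocks.
[+RTR] positions on the surface: 4 8 9 11 12.

b b b ṣ~ b j i ḍ~ a~ b r~ e~ i j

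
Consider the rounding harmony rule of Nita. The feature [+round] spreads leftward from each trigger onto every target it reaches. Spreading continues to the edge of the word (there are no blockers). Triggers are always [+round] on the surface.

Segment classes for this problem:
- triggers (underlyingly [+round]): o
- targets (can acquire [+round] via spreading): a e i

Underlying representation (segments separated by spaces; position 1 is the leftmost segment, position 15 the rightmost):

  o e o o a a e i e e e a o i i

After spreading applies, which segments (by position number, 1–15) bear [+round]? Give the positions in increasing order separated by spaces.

1 2 3 4 5 6 7 8 9 10 11 12 13

From /o/ at 1 leftward: word edge.
From /o/ at 3 leftward: 2 /e/ → [+round]; 1 /o/ is itself a trigger — this domain ends here.
From /o/ at 4 leftward: 3 /o/ is itself a trigger — this domain ends here.
From /o/ at 13 leftward: 12 /a/ → [+round]; 11 /e/ → [+round]; 10 /e/ → [+round]; 9 /e/ → [+round]; 8 /i/ → [+round]; 7 /e/ → [+round]; 6 /a/ → [+round]; 5 /a/ → [+round]; 4 /o/ is itself a trigger — this domain ends here.
Targets with no active source: positions 14 15 stay [-round].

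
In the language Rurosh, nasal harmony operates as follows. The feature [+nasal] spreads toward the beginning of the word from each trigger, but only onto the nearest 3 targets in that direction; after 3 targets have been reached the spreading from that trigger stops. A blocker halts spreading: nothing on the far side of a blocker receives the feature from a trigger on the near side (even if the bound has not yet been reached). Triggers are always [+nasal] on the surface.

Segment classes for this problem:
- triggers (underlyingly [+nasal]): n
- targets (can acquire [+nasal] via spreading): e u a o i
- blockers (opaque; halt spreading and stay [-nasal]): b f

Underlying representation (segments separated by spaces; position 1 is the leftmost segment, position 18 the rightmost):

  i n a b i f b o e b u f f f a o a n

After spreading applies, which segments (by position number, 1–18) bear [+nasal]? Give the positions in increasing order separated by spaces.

1 2 15 16 17 18

From /n/ at 2 leftward: 1 /i/ → [+nasal]; word edge.
From /n/ at 18 leftward: 17 /a/ → [+nasal]; 16 /o/ → [+nasal]; 15 /a/ → [+nasal]; bound reached.
Targets with no active source: positions 3 5 8 9 11 stay [-nasal].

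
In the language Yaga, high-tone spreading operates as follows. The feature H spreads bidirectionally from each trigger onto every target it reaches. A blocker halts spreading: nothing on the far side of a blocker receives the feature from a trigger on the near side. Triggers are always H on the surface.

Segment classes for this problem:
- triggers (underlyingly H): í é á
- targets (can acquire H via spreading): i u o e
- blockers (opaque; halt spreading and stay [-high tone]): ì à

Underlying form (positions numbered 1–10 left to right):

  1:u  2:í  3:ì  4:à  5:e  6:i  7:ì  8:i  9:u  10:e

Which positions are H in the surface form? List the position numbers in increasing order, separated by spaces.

1 2

From /í/ at 2 rightward: 3 /ì/ blocks.
From /í/ at 2 leftward: 1 /u/ → H; word edge.
Targets with no active source: positions 5 6 8 9 10 stay [-high tone].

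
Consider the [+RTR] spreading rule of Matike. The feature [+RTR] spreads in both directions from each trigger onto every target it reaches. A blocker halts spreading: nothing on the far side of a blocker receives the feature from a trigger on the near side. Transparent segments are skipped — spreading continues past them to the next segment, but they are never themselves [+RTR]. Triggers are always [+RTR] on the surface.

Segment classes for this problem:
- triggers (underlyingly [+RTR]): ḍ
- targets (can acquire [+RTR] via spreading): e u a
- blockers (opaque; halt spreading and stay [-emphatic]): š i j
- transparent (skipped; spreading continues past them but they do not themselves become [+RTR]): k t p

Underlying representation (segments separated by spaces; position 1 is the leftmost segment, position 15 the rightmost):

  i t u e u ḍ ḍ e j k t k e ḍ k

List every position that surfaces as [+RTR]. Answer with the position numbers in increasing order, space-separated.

3 4 5 6 7 8 13 14

From /ḍ/ at 6 rightward: 7 /ḍ/ is itself a trigger — this domain ends here.
From /ḍ/ at 6 leftward: 5 /u/ → [+RTR]; 4 /e/ → [+RTR]; 3 /u/ → [+RTR]; 2 /t/ transparent; 1 /i/ blocks.
From /ḍ/ at 7 rightward: 8 /e/ → [+RTR]; 9 /j/ blocks.
From /ḍ/ at 7 leftward: 6 /ḍ/ is itself a trigger — this domain ends here.
From /ḍ/ at 14 rightward: 15 /k/ transparent; word edge.
From /ḍ/ at 14 leftward: 13 /e/ → [+RTR]; 12 /k/ transparent; 11 /t/ transparent; 10 /k/ transparent; 9 /j/ blocks.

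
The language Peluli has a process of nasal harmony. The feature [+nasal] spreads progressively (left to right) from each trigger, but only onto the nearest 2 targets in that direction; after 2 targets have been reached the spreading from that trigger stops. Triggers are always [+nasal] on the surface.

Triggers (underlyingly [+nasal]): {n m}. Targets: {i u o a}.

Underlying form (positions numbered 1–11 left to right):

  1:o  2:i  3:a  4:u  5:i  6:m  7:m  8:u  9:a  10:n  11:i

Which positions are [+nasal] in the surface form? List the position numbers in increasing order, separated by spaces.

From /m/ at 6 rightward: 7 /m/ is itself a trigger — this domain ends here.
From /m/ at 7 rightward: 8 /u/ → [+nasal]; 9 /a/ → [+nasal]; bound reached.
From /n/ at 10 rightward: 11 /i/ → [+nasal]; word edge.
Targets with no active source: positions 1 2 3 4 5 stay [-nasal].

6 7 8 9 10 11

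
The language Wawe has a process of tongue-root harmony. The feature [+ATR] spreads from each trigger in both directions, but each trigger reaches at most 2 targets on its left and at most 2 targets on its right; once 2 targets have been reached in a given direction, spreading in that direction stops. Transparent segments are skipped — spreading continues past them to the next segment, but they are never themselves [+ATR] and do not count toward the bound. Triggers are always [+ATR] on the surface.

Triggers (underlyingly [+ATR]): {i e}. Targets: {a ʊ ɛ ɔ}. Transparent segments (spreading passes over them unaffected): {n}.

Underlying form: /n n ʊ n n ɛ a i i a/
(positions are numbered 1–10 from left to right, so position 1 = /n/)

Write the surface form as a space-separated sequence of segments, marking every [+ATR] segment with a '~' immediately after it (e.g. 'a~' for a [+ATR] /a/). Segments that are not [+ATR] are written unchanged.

n n ʊ n n ɛ~ a~ i~ i~ a~

From /i/ at 8 rightward: 9 /i/ is itself a trigger — this domain ends here.
From /i/ at 8 leftward: 7 /a/ → [+ATR]; 6 /ɛ/ → [+ATR]; bound reached.
From /i/ at 9 rightward: 10 /a/ → [+ATR]; word edge.
From /i/ at 9 leftward: 8 /i/ is itself a trigger — this domain ends here.
Target with no active source: position 3 stays [-ATR].
[+ATR] positions on the surface: 6 7 8 9 10.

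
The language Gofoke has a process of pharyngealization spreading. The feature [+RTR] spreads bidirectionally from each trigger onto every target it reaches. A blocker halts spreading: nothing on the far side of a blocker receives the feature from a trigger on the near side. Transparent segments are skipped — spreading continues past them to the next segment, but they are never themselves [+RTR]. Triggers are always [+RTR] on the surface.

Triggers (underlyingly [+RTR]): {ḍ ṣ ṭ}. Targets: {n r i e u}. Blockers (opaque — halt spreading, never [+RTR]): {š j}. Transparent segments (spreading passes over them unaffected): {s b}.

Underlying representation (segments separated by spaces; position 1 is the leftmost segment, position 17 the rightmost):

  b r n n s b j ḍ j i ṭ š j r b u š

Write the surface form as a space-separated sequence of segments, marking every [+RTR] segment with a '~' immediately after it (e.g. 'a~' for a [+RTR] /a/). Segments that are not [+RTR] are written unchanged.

From /ḍ/ at 8 rightward: 9 /j/ blocks.
From /ḍ/ at 8 leftward: 7 /j/ blocks.
From /ṭ/ at 11 rightward: 12 /š/ blocks.
From /ṭ/ at 11 leftward: 10 /i/ → [+RTR]; 9 /j/ blocks.
Targets with no active source: positions 2 3 4 14 16 stay [-emphatic].
[+RTR] positions on the surface: 8 10 11.

b r n n s b j ḍ~ j i~ ṭ~ š j r b u š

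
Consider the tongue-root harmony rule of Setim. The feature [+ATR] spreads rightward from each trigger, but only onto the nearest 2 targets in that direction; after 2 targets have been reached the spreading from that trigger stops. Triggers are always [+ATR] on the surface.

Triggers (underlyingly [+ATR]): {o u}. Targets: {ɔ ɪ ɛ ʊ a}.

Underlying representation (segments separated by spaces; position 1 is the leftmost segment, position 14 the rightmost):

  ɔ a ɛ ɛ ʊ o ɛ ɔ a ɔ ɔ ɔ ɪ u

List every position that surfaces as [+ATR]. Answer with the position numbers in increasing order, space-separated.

6 7 8 14

From /o/ at 6 rightward: 7 /ɛ/ → [+ATR]; 8 /ɔ/ → [+ATR]; bound reached.
From /u/ at 14 rightward: word edge.
Targets with no active source: positions 1 2 3 4 5 9 10 11 12 13 stay [-ATR].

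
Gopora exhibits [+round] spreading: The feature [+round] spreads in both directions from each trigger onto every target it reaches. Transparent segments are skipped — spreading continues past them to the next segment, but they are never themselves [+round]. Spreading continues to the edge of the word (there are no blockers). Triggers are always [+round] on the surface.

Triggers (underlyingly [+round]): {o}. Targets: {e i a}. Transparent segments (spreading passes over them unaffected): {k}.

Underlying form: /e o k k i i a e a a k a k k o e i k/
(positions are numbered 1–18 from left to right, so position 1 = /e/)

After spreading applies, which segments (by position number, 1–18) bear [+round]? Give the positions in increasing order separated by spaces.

1 2 5 6 7 8 9 10 12 15 16 17

From /o/ at 2 rightward: 3 /k/ transparent; 4 /k/ transparent; 5 /i/ → [+round]; 6 /i/ → [+round]; 7 /a/ → [+round]; 8 /e/ → [+round]; 9 /a/ → [+round]; 10 /a/ → [+round]; 11 /k/ transparent; 12 /a/ → [+round]; 13 /k/ transparent; 14 /k/ transparent; 15 /o/ is itself a trigger — this domain ends here.
From /o/ at 2 leftward: 1 /e/ → [+round]; word edge.
From /o/ at 15 rightward: 16 /e/ → [+round]; 17 /i/ → [+round]; 18 /k/ transparent; word edge.
From /o/ at 15 leftward: 14 /k/ transparent; 13 /k/ transparent; 12 /a/ → [+round]; 11 /k/ transparent; 10 /a/ → [+round]; 9 /a/ → [+round]; 8 /e/ → [+round]; 7 /a/ → [+round]; 6 /i/ → [+round]; 5 /i/ → [+round]; 4 /k/ transparent; 3 /k/ transparent; 2 /o/ is itself a trigger — this domain ends here.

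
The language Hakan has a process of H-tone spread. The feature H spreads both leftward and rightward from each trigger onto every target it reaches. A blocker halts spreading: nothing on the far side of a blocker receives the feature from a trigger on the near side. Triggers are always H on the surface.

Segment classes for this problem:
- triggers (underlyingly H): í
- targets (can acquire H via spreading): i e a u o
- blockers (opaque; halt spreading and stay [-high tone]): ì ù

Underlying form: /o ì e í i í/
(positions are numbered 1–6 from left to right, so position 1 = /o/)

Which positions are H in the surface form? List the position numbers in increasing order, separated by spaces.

3 4 5 6

From /í/ at 4 rightward: 5 /i/ → H; 6 /í/ is itself a trigger — this domain ends here.
From /í/ at 4 leftward: 3 /e/ → H; 2 /ì/ blocks.
From /í/ at 6 rightward: word edge.
From /í/ at 6 leftward: 5 /i/ → H; 4 /í/ is itself a trigger — this domain ends here.
Target with no active source: position 1 stays [-high tone].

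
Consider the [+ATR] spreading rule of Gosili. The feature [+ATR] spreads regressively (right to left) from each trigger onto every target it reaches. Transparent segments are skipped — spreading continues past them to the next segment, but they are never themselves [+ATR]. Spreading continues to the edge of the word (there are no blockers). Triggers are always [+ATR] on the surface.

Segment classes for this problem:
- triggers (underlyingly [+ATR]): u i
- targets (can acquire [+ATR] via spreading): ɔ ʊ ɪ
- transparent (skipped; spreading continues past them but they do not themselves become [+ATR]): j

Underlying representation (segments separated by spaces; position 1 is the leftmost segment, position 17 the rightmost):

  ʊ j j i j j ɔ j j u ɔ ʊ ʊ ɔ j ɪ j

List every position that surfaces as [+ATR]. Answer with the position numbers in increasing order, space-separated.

1 4 7 10

From /i/ at 4 leftward: 3 /j/ transparent; 2 /j/ transparent; 1 /ʊ/ → [+ATR]; word edge.
From /u/ at 10 leftward: 9 /j/ transparent; 8 /j/ transparent; 7 /ɔ/ → [+ATR]; 6 /j/ transparent; 5 /j/ transparent; 4 /i/ is itself a trigger — this domain ends here.
Targets with no active source: positions 11 12 13 14 16 stay [-ATR].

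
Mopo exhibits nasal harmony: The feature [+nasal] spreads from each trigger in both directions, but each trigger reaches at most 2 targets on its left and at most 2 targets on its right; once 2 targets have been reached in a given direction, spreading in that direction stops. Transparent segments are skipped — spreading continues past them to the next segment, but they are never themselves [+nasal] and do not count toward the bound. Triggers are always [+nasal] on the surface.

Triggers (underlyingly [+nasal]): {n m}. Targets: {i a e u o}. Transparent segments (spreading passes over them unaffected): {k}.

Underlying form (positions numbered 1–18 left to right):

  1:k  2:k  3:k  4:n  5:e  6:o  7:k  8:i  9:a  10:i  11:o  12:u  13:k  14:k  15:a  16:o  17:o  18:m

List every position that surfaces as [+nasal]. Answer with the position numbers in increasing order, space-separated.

From /n/ at 4 rightward: 5 /e/ → [+nasal]; 6 /o/ → [+nasal]; bound reached.
From /n/ at 4 leftward: 3 /k/ transparent; 2 /k/ transparent; 1 /k/ transparent; word edge.
From /m/ at 18 rightward: word edge.
From /m/ at 18 leftward: 17 /o/ → [+nasal]; 16 /o/ → [+nasal]; bound reached.
Targets with no active source: positions 8 9 10 11 12 15 stay [-nasal].

4 5 6 16 17 18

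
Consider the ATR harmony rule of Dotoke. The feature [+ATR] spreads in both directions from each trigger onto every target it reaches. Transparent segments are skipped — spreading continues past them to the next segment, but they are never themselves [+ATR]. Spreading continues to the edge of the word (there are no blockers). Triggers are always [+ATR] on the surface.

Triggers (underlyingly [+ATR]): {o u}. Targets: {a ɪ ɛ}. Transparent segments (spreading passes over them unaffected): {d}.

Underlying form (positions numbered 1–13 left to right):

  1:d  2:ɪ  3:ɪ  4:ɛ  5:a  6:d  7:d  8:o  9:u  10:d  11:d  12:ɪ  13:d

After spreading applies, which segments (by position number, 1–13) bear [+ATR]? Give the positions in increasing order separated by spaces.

From /o/ at 8 rightward: 9 /u/ is itself a trigger — this domain ends here.
From /o/ at 8 leftward: 7 /d/ transparent; 6 /d/ transparent; 5 /a/ → [+ATR]; 4 /ɛ/ → [+ATR]; 3 /ɪ/ → [+ATR]; 2 /ɪ/ → [+ATR]; 1 /d/ transparent; word edge.
From /u/ at 9 rightward: 10 /d/ transparent; 11 /d/ transparent; 12 /ɪ/ → [+ATR]; 13 /d/ transparent; word edge.
From /u/ at 9 leftward: 8 /o/ is itself a trigger — this domain ends here.

2 3 4 5 8 9 12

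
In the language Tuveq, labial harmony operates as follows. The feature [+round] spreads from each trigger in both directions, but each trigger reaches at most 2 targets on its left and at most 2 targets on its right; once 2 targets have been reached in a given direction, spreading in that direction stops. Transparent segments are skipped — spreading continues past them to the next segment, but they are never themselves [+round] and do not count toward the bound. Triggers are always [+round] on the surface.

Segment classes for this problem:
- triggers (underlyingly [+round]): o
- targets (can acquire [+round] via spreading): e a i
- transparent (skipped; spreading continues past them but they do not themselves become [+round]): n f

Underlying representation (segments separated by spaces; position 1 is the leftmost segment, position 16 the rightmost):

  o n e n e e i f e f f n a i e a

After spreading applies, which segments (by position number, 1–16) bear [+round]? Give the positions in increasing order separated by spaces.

From /o/ at 1 rightward: 2 /n/ transparent; 3 /e/ → [+round]; 4 /n/ transparent; 5 /e/ → [+round]; bound reached.
From /o/ at 1 leftward: word edge.
Targets with no active source: positions 6 7 9 13 14 15 16 stay [-round].

1 3 5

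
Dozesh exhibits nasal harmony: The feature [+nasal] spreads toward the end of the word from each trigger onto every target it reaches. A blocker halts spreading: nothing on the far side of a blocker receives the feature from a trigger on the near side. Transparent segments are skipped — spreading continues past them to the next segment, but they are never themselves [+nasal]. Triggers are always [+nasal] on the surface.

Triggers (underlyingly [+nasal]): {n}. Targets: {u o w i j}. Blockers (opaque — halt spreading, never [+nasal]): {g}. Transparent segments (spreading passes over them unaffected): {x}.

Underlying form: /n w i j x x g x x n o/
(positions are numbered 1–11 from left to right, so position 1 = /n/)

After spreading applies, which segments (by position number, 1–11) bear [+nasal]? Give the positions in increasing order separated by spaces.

1 2 3 4 10 11

From /n/ at 1 rightward: 2 /w/ → [+nasal]; 3 /i/ → [+nasal]; 4 /j/ → [+nasal]; 5 /x/ transparent; 6 /x/ transparent; 7 /g/ blocks.
From /n/ at 10 rightward: 11 /o/ → [+nasal]; word edge.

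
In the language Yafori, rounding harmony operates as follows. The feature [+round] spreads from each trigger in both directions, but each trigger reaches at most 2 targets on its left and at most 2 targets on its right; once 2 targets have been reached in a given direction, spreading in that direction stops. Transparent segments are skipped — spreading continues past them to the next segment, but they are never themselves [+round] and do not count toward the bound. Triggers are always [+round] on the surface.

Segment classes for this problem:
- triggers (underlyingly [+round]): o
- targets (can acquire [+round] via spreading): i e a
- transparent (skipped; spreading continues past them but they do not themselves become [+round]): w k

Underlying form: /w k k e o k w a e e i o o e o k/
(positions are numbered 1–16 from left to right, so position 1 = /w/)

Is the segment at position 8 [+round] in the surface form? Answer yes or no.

yes

From /o/ at 5 rightward: 6 /k/ transparent; 7 /w/ transparent; 8 /a/ → [+round]; 9 /e/ → [+round]; bound reached.
From /o/ at 5 leftward: 4 /e/ → [+round]; 3 /k/ transparent; 2 /k/ transparent; 1 /w/ transparent; word edge.
From /o/ at 12 rightward: 13 /o/ is itself a trigger — this domain ends here.
From /o/ at 12 leftward: 11 /i/ → [+round]; 10 /e/ → [+round]; bound reached.
From /o/ at 13 rightward: 14 /e/ → [+round]; 15 /o/ is itself a trigger — this domain ends here.
From /o/ at 13 leftward: 12 /o/ is itself a trigger — this domain ends here.
From /o/ at 15 rightward: 16 /k/ transparent; word edge.
From /o/ at 15 leftward: 14 /e/ → [+round]; 13 /o/ is itself a trigger — this domain ends here.
[+round] positions on the surface: 4 5 8 9 10 11 12 13 14 15.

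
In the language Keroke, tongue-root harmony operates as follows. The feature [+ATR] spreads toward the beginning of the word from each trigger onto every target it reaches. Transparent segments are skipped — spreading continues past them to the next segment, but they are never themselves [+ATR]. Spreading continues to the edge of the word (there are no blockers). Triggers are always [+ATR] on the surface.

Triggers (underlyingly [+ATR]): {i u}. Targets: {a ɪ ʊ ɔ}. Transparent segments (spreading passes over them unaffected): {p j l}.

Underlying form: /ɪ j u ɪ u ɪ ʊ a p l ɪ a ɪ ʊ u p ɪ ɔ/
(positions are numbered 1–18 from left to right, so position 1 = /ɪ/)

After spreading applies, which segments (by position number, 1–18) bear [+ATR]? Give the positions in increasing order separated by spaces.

1 3 4 5 6 7 8 11 12 13 14 15

From /u/ at 3 leftward: 2 /j/ transparent; 1 /ɪ/ → [+ATR]; word edge.
From /u/ at 5 leftward: 4 /ɪ/ → [+ATR]; 3 /u/ is itself a trigger — this domain ends here.
From /u/ at 15 leftward: 14 /ʊ/ → [+ATR]; 13 /ɪ/ → [+ATR]; 12 /a/ → [+ATR]; 11 /ɪ/ → [+ATR]; 10 /l/ transparent; 9 /p/ transparent; 8 /a/ → [+ATR]; 7 /ʊ/ → [+ATR]; 6 /ɪ/ → [+ATR]; 5 /u/ is itself a trigger — this domain ends here.
Targets with no active source: positions 17 18 stay [-ATR].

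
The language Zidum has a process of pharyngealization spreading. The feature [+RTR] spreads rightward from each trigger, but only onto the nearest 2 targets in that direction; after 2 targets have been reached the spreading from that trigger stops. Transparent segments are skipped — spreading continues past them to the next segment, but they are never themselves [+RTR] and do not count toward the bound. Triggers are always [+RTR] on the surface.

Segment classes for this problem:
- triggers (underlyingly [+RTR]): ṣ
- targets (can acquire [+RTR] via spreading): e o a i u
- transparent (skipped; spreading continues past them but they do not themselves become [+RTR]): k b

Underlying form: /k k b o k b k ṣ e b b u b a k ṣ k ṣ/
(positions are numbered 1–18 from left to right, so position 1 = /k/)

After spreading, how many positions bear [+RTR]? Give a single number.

5

From /ṣ/ at 8 rightward: 9 /e/ → [+RTR]; 10 /b/ transparent; 11 /b/ transparent; 12 /u/ → [+RTR]; bound reached.
From /ṣ/ at 16 rightward: 17 /k/ transparent; 18 /ṣ/ is itself a trigger — this domain ends here.
From /ṣ/ at 18 rightward: word edge.
Targets with no active source: positions 4 14 stay [-emphatic].
[+RTR] positions on the surface: 8 9 12 16 18.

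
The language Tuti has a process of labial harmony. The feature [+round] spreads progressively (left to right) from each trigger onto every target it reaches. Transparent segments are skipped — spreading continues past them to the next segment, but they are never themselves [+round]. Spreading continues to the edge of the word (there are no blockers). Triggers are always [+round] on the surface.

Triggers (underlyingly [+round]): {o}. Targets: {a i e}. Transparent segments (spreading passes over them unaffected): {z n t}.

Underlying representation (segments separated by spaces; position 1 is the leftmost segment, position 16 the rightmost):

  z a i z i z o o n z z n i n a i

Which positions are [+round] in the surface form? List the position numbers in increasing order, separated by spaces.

From /o/ at 7 rightward: 8 /o/ is itself a trigger — this domain ends here.
From /o/ at 8 rightward: 9 /n/ transparent; 10 /z/ transparent; 11 /z/ transparent; 12 /n/ transparent; 13 /i/ → [+round]; 14 /n/ transparent; 15 /a/ → [+round]; 16 /i/ → [+round]; word edge.
Targets with no active source: positions 2 3 5 stay [-round].

7 8 13 15 16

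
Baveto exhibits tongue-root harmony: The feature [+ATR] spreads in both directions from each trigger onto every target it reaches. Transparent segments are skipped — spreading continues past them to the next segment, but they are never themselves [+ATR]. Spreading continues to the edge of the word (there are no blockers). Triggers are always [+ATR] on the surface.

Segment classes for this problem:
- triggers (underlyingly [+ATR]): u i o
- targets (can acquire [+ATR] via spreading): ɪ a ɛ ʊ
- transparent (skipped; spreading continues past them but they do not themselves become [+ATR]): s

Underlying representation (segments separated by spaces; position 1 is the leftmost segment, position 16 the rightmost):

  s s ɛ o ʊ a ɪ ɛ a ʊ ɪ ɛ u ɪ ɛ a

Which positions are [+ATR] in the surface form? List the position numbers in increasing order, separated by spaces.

From /o/ at 4 rightward: 5 /ʊ/ → [+ATR]; 6 /a/ → [+ATR]; 7 /ɪ/ → [+ATR]; 8 /ɛ/ → [+ATR]; 9 /a/ → [+ATR]; 10 /ʊ/ → [+ATR]; 11 /ɪ/ → [+ATR]; 12 /ɛ/ → [+ATR]; 13 /u/ is itself a trigger — this domain ends here.
From /o/ at 4 leftward: 3 /ɛ/ → [+ATR]; 2 /s/ transparent; 1 /s/ transparent; word edge.
From /u/ at 13 rightward: 14 /ɪ/ → [+ATR]; 15 /ɛ/ → [+ATR]; 16 /a/ → [+ATR]; word edge.
From /u/ at 13 leftward: 12 /ɛ/ → [+ATR]; 11 /ɪ/ → [+ATR]; 10 /ʊ/ → [+ATR]; 9 /a/ → [+ATR]; 8 /ɛ/ → [+ATR]; 7 /ɪ/ → [+ATR]; 6 /a/ → [+ATR]; 5 /ʊ/ → [+ATR]; 4 /o/ is itself a trigger — this domain ends here.

3 4 5 6 7 8 9 10 11 12 13 14 15 16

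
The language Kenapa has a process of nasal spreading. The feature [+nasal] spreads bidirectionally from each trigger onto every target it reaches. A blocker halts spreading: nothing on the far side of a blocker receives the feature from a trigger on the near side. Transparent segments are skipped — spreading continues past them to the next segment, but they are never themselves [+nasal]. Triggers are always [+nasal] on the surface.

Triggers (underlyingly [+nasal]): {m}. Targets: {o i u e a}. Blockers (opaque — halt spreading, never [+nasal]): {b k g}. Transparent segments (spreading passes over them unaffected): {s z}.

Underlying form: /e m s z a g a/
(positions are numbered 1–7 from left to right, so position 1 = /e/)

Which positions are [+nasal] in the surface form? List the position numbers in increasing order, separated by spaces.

1 2 5

From /m/ at 2 rightward: 3 /s/ transparent; 4 /z/ transparent; 5 /a/ → [+nasal]; 6 /g/ blocks.
From /m/ at 2 leftward: 1 /e/ → [+nasal]; word edge.
Target with no active source: position 7 stays [-nasal].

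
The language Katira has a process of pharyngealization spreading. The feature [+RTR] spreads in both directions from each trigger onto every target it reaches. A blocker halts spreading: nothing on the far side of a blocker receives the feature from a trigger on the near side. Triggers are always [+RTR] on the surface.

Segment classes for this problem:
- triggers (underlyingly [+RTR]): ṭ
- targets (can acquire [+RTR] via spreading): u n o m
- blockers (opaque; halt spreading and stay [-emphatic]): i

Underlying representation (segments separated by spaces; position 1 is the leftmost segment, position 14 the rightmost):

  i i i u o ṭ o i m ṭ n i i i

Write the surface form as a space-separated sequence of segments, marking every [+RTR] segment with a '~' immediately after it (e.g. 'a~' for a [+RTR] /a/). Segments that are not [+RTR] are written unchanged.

From /ṭ/ at 6 rightward: 7 /o/ → [+RTR]; 8 /i/ blocks.
From /ṭ/ at 6 leftward: 5 /o/ → [+RTR]; 4 /u/ → [+RTR]; 3 /i/ blocks.
From /ṭ/ at 10 rightward: 11 /n/ → [+RTR]; 12 /i/ blocks.
From /ṭ/ at 10 leftward: 9 /m/ → [+RTR]; 8 /i/ blocks.
[+RTR] positions on the surface: 4 5 6 7 9 10 11.

i i i u~ o~ ṭ~ o~ i m~ ṭ~ n~ i i i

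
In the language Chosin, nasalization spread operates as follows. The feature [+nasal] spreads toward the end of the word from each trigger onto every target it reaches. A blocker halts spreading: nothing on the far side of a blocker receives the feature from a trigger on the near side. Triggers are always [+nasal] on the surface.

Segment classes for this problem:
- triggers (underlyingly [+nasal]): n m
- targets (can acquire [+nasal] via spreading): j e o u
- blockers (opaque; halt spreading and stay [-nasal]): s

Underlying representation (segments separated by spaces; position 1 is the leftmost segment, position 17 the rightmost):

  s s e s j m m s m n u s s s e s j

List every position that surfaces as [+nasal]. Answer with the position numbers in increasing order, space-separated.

6 7 9 10 11

From /m/ at 6 rightward: 7 /m/ is itself a trigger — this domain ends here.
From /m/ at 7 rightward: 8 /s/ blocks.
From /m/ at 9 rightward: 10 /n/ is itself a trigger — this domain ends here.
From /n/ at 10 rightward: 11 /u/ → [+nasal]; 12 /s/ blocks.
Targets with no active source: positions 3 5 15 17 stay [-nasal].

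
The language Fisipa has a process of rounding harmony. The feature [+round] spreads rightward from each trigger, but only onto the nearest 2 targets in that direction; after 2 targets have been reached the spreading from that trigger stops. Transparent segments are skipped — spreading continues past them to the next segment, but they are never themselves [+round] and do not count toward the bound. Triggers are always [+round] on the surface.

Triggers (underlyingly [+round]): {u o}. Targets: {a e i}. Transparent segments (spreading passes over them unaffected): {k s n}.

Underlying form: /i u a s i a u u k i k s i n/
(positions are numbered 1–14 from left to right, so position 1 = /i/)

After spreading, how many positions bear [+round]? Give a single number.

From /u/ at 2 rightward: 3 /a/ → [+round]; 4 /s/ transparent; 5 /i/ → [+round]; bound reached.
From /u/ at 7 rightward: 8 /u/ is itself a trigger — this domain ends here.
From /u/ at 8 rightward: 9 /k/ transparent; 10 /i/ → [+round]; 11 /k/ transparent; 12 /s/ transparent; 13 /i/ → [+round]; bound reached.
Targets with no active source: positions 1 6 stay [-round].
[+round] positions on the surface: 2 3 5 7 8 10 13.

7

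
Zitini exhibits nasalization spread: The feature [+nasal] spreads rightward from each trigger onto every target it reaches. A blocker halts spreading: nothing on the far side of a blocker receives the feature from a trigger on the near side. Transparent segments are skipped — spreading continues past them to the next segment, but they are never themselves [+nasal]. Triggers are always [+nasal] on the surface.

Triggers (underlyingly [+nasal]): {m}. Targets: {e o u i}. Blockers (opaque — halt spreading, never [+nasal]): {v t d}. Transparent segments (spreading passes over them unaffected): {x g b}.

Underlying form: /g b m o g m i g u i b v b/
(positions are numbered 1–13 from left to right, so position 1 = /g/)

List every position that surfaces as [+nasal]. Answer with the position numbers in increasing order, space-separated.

3 4 6 7 9 10

From /m/ at 3 rightward: 4 /o/ → [+nasal]; 5 /g/ transparent; 6 /m/ is itself a trigger — this domain ends here.
From /m/ at 6 rightward: 7 /i/ → [+nasal]; 8 /g/ transparent; 9 /u/ → [+nasal]; 10 /i/ → [+nasal]; 11 /b/ transparent; 12 /v/ blocks.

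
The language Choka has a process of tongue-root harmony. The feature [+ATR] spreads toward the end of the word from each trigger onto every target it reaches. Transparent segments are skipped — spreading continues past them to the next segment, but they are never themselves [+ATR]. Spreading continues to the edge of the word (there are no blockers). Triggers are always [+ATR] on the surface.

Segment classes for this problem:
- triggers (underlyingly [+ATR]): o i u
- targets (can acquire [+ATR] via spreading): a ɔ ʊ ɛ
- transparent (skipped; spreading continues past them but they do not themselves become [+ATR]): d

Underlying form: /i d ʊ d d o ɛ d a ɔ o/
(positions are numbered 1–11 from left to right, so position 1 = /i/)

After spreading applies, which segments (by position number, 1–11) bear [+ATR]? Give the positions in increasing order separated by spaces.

From /i/ at 1 rightward: 2 /d/ transparent; 3 /ʊ/ → [+ATR]; 4 /d/ transparent; 5 /d/ transparent; 6 /o/ is itself a trigger — this domain ends here.
From /o/ at 6 rightward: 7 /ɛ/ → [+ATR]; 8 /d/ transparent; 9 /a/ → [+ATR]; 10 /ɔ/ → [+ATR]; 11 /o/ is itself a trigger — this domain ends here.
From /o/ at 11 rightward: word edge.

1 3 6 7 9 10 11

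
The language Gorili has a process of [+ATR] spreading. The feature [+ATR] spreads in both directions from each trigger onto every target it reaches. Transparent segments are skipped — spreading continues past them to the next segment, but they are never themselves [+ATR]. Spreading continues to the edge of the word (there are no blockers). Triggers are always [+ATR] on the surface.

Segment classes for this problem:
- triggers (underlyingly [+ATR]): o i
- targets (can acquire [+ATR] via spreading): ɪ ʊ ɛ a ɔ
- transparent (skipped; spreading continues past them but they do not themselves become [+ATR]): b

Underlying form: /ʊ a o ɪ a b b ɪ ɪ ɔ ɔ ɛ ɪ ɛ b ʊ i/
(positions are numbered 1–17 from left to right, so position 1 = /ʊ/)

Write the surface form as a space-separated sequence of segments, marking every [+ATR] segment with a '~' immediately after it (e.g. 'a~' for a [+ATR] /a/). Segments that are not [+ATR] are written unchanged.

ʊ~ a~ o~ ɪ~ a~ b b ɪ~ ɪ~ ɔ~ ɔ~ ɛ~ ɪ~ ɛ~ b ʊ~ i~

From /o/ at 3 rightward: 4 /ɪ/ → [+ATR]; 5 /a/ → [+ATR]; 6 /b/ transparent; 7 /b/ transparent; 8 /ɪ/ → [+ATR]; 9 /ɪ/ → [+ATR]; 10 /ɔ/ → [+ATR]; 11 /ɔ/ → [+ATR]; 12 /ɛ/ → [+ATR]; 13 /ɪ/ → [+ATR]; 14 /ɛ/ → [+ATR]; 15 /b/ transparent; 16 /ʊ/ → [+ATR]; 17 /i/ is itself a trigger — this domain ends here.
From /o/ at 3 leftward: 2 /a/ → [+ATR]; 1 /ʊ/ → [+ATR]; word edge.
From /i/ at 17 rightward: word edge.
From /i/ at 17 leftward: 16 /ʊ/ → [+ATR]; 15 /b/ transparent; 14 /ɛ/ → [+ATR]; 13 /ɪ/ → [+ATR]; 12 /ɛ/ → [+ATR]; 11 /ɔ/ → [+ATR]; 10 /ɔ/ → [+ATR]; 9 /ɪ/ → [+ATR]; 8 /ɪ/ → [+ATR]; 7 /b/ transparent; 6 /b/ transparent; 5 /a/ → [+ATR]; 4 /ɪ/ → [+ATR]; 3 /o/ is itself a trigger — this domain ends here.
[+ATR] positions on the surface: 1 2 3 4 5 8 9 10 11 12 13 14 16 17.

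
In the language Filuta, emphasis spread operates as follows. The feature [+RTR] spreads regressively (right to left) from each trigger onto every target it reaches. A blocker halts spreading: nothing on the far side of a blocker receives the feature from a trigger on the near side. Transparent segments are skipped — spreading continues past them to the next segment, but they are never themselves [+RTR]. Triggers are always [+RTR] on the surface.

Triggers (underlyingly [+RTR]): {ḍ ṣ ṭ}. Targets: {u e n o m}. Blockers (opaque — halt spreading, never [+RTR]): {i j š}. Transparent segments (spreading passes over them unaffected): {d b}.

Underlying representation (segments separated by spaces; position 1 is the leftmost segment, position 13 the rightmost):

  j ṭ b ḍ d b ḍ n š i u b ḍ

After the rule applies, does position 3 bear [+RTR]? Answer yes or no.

From /ṭ/ at 2 leftward: 1 /j/ blocks.
From /ḍ/ at 4 leftward: 3 /b/ transparent; 2 /ṭ/ is itself a trigger — this domain ends here.
From /ḍ/ at 7 leftward: 6 /b/ transparent; 5 /d/ transparent; 4 /ḍ/ is itself a trigger — this domain ends here.
From /ḍ/ at 13 leftward: 12 /b/ transparent; 11 /u/ → [+RTR]; 10 /i/ blocks.
Target with no active source: position 8 stays [-emphatic].
[+RTR] positions on the surface: 2 4 7 11 13.

no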